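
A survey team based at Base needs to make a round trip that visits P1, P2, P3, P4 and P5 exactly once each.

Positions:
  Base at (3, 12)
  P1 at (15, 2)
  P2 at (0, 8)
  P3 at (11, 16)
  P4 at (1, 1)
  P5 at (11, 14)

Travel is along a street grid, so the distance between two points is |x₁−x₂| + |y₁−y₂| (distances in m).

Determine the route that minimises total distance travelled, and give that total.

Minimum total distance: 60 m.

With 5 stops there are 5!/2 = 60 distinct round trips (a route and its reverse cost the same).
Base → P1 → P2 → P3 → P4 → P5 → Base: 22+21+19+25+23+10 = 120
Base → P1 → P2 → P3 → P5 → P4 → Base: 22+21+19+2+23+13 = 100
Base → P1 → P2 → P4 → P3 → P5 → Base: 22+21+8+25+2+10 = 88
Base → P1 → P2 → P4 → P5 → P3 → Base: 22+21+8+23+2+12 = 88
Base → P1 → P2 → P5 → P3 → P4 → Base: 22+21+17+2+25+13 = 100
Base → P1 → P2 → P5 → P4 → P3 → Base: 22+21+17+23+25+12 = 120
Base → P1 → P3 → P2 → P4 → P5 → Base: 22+18+19+8+23+10 = 100
Base → P1 → P3 → P2 → P5 → P4 → Base: 22+18+19+17+23+13 = 112
Base → P1 → P3 → P4 → P2 → P5 → Base: 22+18+25+8+17+10 = 100
Base → P1 → P3 → P4 → P5 → P2 → Base: 22+18+25+23+17+7 = 112
Base → P1 → P3 → P5 → P2 → P4 → Base: 22+18+2+17+8+13 = 80
Base → P1 → P3 → P5 → P4 → P2 → Base: 22+18+2+23+8+7 = 80
Base → P1 → P4 → P2 → P3 → P5 → Base: 22+15+8+19+2+10 = 76
Base → P1 → P4 → P2 → P5 → P3 → Base: 22+15+8+17+2+12 = 76
… (46 more)
Base → P2 → P4 → P1 → P3 → P5 → Base: 7+8+15+18+2+10 = 60  ← best
The minimum is 60.
One optimal route: Base → P2 → P4 → P1 → P3 → P5 → Base (or its reverse).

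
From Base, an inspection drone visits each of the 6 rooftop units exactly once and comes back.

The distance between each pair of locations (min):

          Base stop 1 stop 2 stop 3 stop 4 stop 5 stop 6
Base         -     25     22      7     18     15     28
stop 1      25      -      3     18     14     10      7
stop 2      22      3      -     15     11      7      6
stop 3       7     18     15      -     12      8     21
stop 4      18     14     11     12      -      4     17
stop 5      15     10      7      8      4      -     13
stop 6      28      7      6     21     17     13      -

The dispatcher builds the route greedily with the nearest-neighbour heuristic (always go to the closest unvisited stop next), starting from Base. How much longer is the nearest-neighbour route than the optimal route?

1 min longer than the optimal tour.

Base: stop 3=7, stop 5=15, stop 4=18, stop 2=22, stop 1=25, stop 6=28 ⇒ stop 3
stop 3: stop 5=8, stop 4=12, stop 2=15, stop 1=18, stop 6=21 ⇒ stop 5
stop 5: stop 4=4, stop 2=7, stop 1=10, stop 6=13 ⇒ stop 4
stop 4: stop 2=11, stop 1=14, stop 6=17 ⇒ stop 2
stop 2: stop 1=3, stop 6=6 ⇒ stop 1
stop 1: stop 6=7 ⇒ stop 6
NN route Base → stop 3 → stop 5 → stop 4 → stop 2 → stop 1 → stop 6 → Base costs 68.
Optimal: Base → stop 3 → stop 1 → stop 6 → stop 2 → stop 5 → stop 4 → Base costs 67 (by enumerating all 360 distinct tours).
Excess = 68 − 67 = 1.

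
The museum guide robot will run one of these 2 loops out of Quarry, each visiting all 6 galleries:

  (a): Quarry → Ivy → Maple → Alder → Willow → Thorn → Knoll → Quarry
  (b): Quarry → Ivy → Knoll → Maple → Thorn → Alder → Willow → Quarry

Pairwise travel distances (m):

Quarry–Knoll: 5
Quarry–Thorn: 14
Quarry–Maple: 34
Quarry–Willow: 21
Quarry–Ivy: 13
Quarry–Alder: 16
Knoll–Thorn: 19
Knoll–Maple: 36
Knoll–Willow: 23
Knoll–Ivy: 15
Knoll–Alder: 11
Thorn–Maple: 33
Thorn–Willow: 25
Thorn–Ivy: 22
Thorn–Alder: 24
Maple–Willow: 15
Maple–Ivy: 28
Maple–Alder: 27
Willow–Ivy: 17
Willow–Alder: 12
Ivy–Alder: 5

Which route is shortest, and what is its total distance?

(a): 13 + 28 + 27 + 12 + 25 + 19 + 5 = 129
(b): 13 + 15 + 36 + 33 + 24 + 12 + 21 = 154

129 m — (a) is the shortest.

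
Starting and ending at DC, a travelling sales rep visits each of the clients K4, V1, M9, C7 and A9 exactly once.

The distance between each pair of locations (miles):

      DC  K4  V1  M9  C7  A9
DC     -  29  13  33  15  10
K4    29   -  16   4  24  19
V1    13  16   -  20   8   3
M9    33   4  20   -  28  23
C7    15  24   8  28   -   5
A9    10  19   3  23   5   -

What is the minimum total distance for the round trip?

Shortest round trip = 76 miles.

There are 60 distinct closed tours to check (reversals are equivalent).
DC→K4→V1→M9→C7→A9→DC: 29+16+20+28+5+10 = 108
DC→K4→V1→M9→A9→C7→DC: 29+16+20+23+5+15 = 108
DC→K4→V1→C7→M9→A9→DC: 29+16+8+28+23+10 = 114
DC→K4→V1→C7→A9→M9→DC: 29+16+8+5+23+33 = 114
DC→K4→V1→A9→M9→C7→DC: 29+16+3+23+28+15 = 114
DC→K4→V1→A9→C7→M9→DC: 29+16+3+5+28+33 = 114
DC→K4→M9→V1→C7→A9→DC: 29+4+20+8+5+10 = 76
DC→K4→M9→V1→A9→C7→DC: 29+4+20+3+5+15 = 76
DC→K4→M9→C7→V1→A9→DC: 29+4+28+8+3+10 = 82
DC→K4→M9→C7→A9→V1→DC: 29+4+28+5+3+13 = 82
DC→K4→M9→A9→V1→C7→DC: 29+4+23+3+8+15 = 82
DC→K4→M9→A9→C7→V1→DC: 29+4+23+5+8+13 = 82
DC→K4→C7→V1→M9→A9→DC: 29+24+8+20+23+10 = 114
DC→K4→C7→V1→A9→M9→DC: 29+24+8+3+23+33 = 120
… (46 more)
The minimum is 76.
One optimal route: DC → K4 → M9 → V1 → C7 → A9 → DC (or its reverse).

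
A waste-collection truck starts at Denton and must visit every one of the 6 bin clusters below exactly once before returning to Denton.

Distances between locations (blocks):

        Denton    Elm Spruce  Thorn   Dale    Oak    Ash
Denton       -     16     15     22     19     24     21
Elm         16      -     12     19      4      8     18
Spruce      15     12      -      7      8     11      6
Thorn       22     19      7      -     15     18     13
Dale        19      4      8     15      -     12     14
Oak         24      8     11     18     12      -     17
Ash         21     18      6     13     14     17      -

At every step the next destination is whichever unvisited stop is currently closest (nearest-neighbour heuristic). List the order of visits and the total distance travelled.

Nearest-neighbour total = 85 blocks; route Denton → Spruce → Ash → Thorn → Dale → Elm → Oak → Denton.

Denton → [Spruce:15 / Elm:16 / Dale:19 / Ash:21 / Thorn:22 / Oak:24] → Spruce (15)
Spruce → [Ash:6 / Thorn:7 / Dale:8 / Oak:11 / Elm:12] → Ash (6)
Ash → [Thorn:13 / Dale:14 / Oak:17 / Elm:18] → Thorn (13)
Thorn → [Dale:15 / Oak:18 / Elm:19] → Dale (15)
Dale → [Elm:4 / Oak:12] → Elm (4)
Elm → [Oak:8] → Oak (8)
Return Oak→Denton: 24.
Total = 15 + 6 + 13 + 15 + 4 + 8 + 24 = 85.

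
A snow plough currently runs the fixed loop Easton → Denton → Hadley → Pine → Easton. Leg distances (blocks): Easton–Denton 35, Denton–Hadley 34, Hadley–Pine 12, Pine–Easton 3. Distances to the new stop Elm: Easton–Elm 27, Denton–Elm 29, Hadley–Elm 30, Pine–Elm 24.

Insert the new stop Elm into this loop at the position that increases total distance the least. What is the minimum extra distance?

Insertion cost between consecutive stops i–j is d(i,Elm) + d(Elm,j) − d(i,j):
  between Easton and Denton: 27 + 29 − 35 = 21
  between Denton and Hadley: 29 + 30 − 34 = 25
  between Hadley and Pine: 30 + 24 − 12 = 42
  between Pine and Easton: 24 + 27 − 3 = 48
Cheapest insertion is between Easton and Denton, adding 21.
New total = 84 + 21 = 105.

+21 blocks — insert Elm between Easton and Denton.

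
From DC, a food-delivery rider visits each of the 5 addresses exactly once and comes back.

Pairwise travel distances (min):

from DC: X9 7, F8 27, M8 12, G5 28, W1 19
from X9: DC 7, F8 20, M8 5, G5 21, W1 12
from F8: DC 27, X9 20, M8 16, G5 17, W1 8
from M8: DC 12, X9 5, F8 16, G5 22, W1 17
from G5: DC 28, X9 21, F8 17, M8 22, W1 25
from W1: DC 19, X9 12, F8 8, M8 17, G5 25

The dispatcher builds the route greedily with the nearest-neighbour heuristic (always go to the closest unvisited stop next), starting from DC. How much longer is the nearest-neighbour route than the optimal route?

From DC: X9=7, M8=12, W1=19, F8=27, G5=28 → choose X9 (7).
From X9: M8=5, W1=12, F8=20, G5=21 → choose M8 (5).
From M8: F8=16, W1=17, G5=22 → choose F8 (16).
From F8: W1=8, G5=17 → choose W1 (8).
From W1: G5=25 → choose G5 (25).
NN route DC → X9 → M8 → F8 → W1 → G5 → DC costs 89.
Optimal: DC → X9 → M8 → G5 → F8 → W1 → DC costs 78 (by enumerating all 60 distinct tours).
Excess = 89 − 78 = 11.

Excess over optimum: 11 min.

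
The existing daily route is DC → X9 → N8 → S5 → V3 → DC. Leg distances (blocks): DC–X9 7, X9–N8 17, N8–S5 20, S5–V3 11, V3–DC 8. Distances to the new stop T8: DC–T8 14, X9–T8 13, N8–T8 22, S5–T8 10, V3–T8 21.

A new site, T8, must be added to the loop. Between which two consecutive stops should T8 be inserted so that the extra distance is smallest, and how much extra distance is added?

+12 blocks — insert T8 between N8 and S5.

Insertion cost between consecutive stops i–j is d(i,T8) + d(T8,j) − d(i,j):
  between DC and X9: 14 + 13 − 7 = 20
  between X9 and N8: 13 + 22 − 17 = 18
  between N8 and S5: 22 + 10 − 20 = 12
  between S5 and V3: 10 + 21 − 11 = 20
  between V3 and DC: 21 + 14 − 8 = 27
Cheapest insertion is between N8 and S5, adding 12.
New total = 63 + 12 = 75.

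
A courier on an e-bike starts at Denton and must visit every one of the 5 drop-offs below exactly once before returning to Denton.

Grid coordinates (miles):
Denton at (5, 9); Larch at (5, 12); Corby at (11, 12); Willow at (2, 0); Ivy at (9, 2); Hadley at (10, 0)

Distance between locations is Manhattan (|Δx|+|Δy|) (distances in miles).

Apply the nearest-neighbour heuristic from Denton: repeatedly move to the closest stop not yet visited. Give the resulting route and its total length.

Denton → [Larch:3 / Corby:9 / Ivy:11 / Willow:12 / Hadley:14] → Larch (3)
Larch → [Corby:6 / Ivy:14 / Willow:15 / Hadley:17] → Corby (6)
Corby → [Ivy:12 / Hadley:13 / Willow:21] → Ivy (12)
Ivy → [Hadley:3 / Willow:9] → Hadley (3)
Hadley → [Willow:8] → Willow (8)
Return Willow→Denton: 12.
Total = 3 + 6 + 12 + 3 + 8 + 12 = 44.

44 miles along Denton → Larch → Corby → Ivy → Hadley → Willow → Denton.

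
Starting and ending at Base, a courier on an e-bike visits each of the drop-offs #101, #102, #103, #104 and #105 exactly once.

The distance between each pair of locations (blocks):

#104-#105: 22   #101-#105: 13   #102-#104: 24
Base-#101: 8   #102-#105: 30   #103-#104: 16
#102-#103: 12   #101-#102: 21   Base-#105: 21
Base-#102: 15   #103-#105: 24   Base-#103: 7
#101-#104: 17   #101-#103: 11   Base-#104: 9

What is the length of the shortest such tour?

82 blocks — the shortest possible round trip.

Base→#101→#102→#103→#104→#105→Base: 8+21+12+16+22+21 = 100
Base→#101→#102→#103→#105→#104→Base: 8+21+12+24+22+9 = 96
Base→#101→#102→#104→#103→#105→Base: 8+21+24+16+24+21 = 114
Base→#101→#102→#104→#105→#103→Base: 8+21+24+22+24+7 = 106
Base→#101→#102→#105→#103→#104→Base: 8+21+30+24+16+9 = 108
Base→#101→#102→#105→#104→#103→Base: 8+21+30+22+16+7 = 104
Base→#101→#103→#102→#104→#105→Base: 8+11+12+24+22+21 = 98
Base→#101→#103→#102→#105→#104→Base: 8+11+12+30+22+9 = 92
Base→#101→#103→#104→#102→#105→Base: 8+11+16+24+30+21 = 110
Base→#101→#103→#104→#105→#102→Base: 8+11+16+22+30+15 = 102
Base→#101→#103→#105→#102→#104→Base: 8+11+24+30+24+9 = 106
Base→#101→#103→#105→#104→#102→Base: 8+11+24+22+24+15 = 104
Base→#101→#104→#102→#103→#105→Base: 8+17+24+12+24+21 = 106
Base→#101→#104→#102→#105→#103→Base: 8+17+24+30+24+7 = 110
… (46 more)
Base→#102→#103→#101→#105→#104→Base: 15+12+11+13+22+9 = 82  ← best
The minimum is 82.
One optimal route: Base → #102 → #103 → #101 → #105 → #104 → Base (or its reverse).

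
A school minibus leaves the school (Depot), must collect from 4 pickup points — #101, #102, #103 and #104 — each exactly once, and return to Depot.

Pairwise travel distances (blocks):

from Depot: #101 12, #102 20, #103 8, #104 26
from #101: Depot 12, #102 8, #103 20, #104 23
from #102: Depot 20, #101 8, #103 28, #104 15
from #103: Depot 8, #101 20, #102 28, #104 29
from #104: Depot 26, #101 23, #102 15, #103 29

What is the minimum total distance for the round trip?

With 4 stops there are 4!/2 = 12 distinct round trips (a route and its reverse cost the same).
Depot - #101 - #102 - #103 - #104 - Depot: 12+8+28+29+26 = 103
Depot - #101 - #102 - #104 - #103 - Depot: 12+8+15+29+8 = 72
Depot - #101 - #103 - #102 - #104 - Depot: 12+20+28+15+26 = 101
Depot - #101 - #103 - #104 - #102 - Depot: 12+20+29+15+20 = 96
Depot - #101 - #104 - #102 - #103 - Depot: 12+23+15+28+8 = 86
Depot - #101 - #104 - #103 - #102 - Depot: 12+23+29+28+20 = 112
Depot - #102 - #101 - #103 - #104 - Depot: 20+8+20+29+26 = 103
Depot - #102 - #101 - #104 - #103 - Depot: 20+8+23+29+8 = 88
Depot - #102 - #103 - #101 - #104 - Depot: 20+28+20+23+26 = 117
Depot - #102 - #104 - #101 - #103 - Depot: 20+15+23+20+8 = 86
Depot - #103 - #101 - #102 - #104 - Depot: 8+20+8+15+26 = 77
Depot - #103 - #102 - #101 - #104 - Depot: 8+28+8+23+26 = 93
The minimum is 72.
One optimal route: Depot → #101 → #102 → #104 → #103 → Depot (or its reverse).

Minimum total distance: 72 blocks.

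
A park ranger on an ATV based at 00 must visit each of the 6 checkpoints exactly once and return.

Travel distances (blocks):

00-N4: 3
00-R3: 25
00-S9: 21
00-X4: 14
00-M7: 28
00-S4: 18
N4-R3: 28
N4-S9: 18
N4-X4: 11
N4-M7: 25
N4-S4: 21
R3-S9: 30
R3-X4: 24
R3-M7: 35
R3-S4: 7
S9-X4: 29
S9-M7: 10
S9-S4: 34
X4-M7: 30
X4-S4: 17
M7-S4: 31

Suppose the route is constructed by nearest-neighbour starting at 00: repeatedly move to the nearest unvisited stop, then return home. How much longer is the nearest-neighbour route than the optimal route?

2 blocks longer than the optimal tour.

00: N4=3, X4=14, S4=18, S9=21, R3=25, M7=28 ⇒ N4
N4: X4=11, S9=18, S4=21, M7=25, R3=28 ⇒ X4
X4: S4=17, R3=24, S9=29, M7=30 ⇒ S4
S4: R3=7, M7=31, S9=34 ⇒ R3
R3: S9=30, M7=35 ⇒ S9
S9: M7=10 ⇒ M7
NN route 00 → N4 → X4 → S4 → R3 → S9 → M7 → 00 costs 106.
Optimal: 00 → N4 → S9 → M7 → R3 → S4 → X4 → 00 costs 104 (by enumerating all 360 distinct tours).
Excess = 106 − 104 = 2.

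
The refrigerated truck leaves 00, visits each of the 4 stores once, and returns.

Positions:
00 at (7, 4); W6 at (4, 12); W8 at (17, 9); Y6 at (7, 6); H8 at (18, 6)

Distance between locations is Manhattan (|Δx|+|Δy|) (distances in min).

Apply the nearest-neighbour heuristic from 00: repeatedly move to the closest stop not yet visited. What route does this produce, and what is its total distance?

44 min along 00 → Y6 → W6 → W8 → H8 → 00.

00 → [Y6:2 / W6:11 / H8:13 / W8:15] → Y6 (2)
Y6 → [W6:9 / H8:11 / W8:13] → W6 (9)
W6 → [W8:16 / H8:20] → W8 (16)
W8 → [H8:4] → H8 (4)
Return H8→00: 13.
Total = 2 + 9 + 16 + 4 + 13 = 44.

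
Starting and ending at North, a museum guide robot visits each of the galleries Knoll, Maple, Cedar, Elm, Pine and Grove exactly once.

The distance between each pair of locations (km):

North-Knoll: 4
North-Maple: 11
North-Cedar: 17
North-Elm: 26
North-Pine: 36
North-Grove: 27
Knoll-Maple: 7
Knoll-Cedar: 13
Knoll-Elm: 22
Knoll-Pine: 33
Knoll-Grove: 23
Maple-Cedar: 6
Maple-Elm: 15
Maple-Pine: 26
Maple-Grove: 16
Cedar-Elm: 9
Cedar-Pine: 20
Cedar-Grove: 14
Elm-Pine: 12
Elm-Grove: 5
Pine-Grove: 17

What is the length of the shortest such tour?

North→Knoll→Maple→Cedar→Elm→Pine→Grove→North: 4+7+6+9+12+17+27 = 82
North→Knoll→Maple→Cedar→Elm→Grove→Pine→North: 4+7+6+9+5+17+36 = 84
North→Knoll→Maple→Cedar→Pine→Elm→Grove→North: 4+7+6+20+12+5+27 = 81
North→Knoll→Maple→Cedar→Pine→Grove→Elm→North: 4+7+6+20+17+5+26 = 85
North→Knoll→Maple→Cedar→Grove→Elm→Pine→North: 4+7+6+14+5+12+36 = 84
North→Knoll→Maple→Cedar→Grove→Pine→Elm→North: 4+7+6+14+17+12+26 = 86
North→Knoll→Maple→Elm→Cedar→Pine→Grove→North: 4+7+15+9+20+17+27 = 99
North→Knoll→Maple→Elm→Cedar→Grove→Pine→North: 4+7+15+9+14+17+36 = 102
… (352 more)
The minimum is 81.
One optimal route: North → Knoll → Maple → Cedar → Pine → Elm → Grove → North (or its reverse).

81 km — the shortest possible round trip.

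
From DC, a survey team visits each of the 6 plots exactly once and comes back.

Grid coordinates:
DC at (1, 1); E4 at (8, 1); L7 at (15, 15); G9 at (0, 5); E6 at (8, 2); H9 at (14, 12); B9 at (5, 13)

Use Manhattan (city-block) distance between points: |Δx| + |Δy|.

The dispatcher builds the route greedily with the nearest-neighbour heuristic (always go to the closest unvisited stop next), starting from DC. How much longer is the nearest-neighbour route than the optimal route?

DC: G9=5, E4=7, E6=8, B9=16, H9=24, L7=28 ⇒ G9
G9: E6=11, E4=12, B9=13, H9=21, L7=25 ⇒ E6
E6: E4=1, B9=14, H9=16, L7=20 ⇒ E4
E4: B9=15, H9=17, L7=21 ⇒ B9
B9: H9=10, L7=12 ⇒ H9
H9: L7=4 ⇒ L7
NN route DC → G9 → E6 → E4 → B9 → H9 → L7 → DC costs 74.
Optimal: DC → E4 → E6 → H9 → L7 → B9 → G9 → DC costs 58 (by enumerating all 360 distinct tours).
Excess = 74 − 58 = 16.

The nearest-neighbour route is 16 longer than optimal.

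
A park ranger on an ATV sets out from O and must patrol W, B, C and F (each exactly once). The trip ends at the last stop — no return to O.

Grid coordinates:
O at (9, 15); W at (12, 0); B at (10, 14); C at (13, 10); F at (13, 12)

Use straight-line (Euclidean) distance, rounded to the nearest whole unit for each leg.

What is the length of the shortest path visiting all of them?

There are 4! = 24 possible orderings.
O→W→B→C→F: 15+14+5+2 = 36
O→W→B→F→C: 15+14+4+2 = 35
O→W→C→B→F: 15+10+5+4 = 34
O→W→C→F→B: 15+10+2+4 = 31
O→W→F→B→C: 15+12+4+5 = 36
O→W→F→C→B: 15+12+2+5 = 34
O→B→W→C→F: 1+14+10+2 = 27
O→B→W→F→C: 1+14+12+2 = 29
O→B→C→W→F: 1+5+10+12 = 28
O→B→C→F→W: 1+5+2+12 = 20
O→B→F→W→C: 1+4+12+10 = 27
O→B→F→C→W: 1+4+2+10 = 17
O→C→W→B→F: 6+10+14+4 = 34
O→C→W→F→B: 6+10+12+4 = 32
… (10 more)
The minimum is 17.
One shortest path: O → B → F → C → W.

17 — the minimum one-way total.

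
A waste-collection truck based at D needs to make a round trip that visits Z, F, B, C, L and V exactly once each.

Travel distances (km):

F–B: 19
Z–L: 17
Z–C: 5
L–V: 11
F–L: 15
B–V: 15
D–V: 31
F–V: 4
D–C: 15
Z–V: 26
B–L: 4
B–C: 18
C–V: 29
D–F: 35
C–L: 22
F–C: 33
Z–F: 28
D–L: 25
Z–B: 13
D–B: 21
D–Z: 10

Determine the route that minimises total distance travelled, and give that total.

87 km — the shortest possible round trip.

With 6 stops there are 6!/2 = 360 distinct round trips (a route and its reverse cost the same).
D - Z - F - B - C - L - V - D: 10+28+19+18+22+11+31 = 139
D - Z - F - B - C - V - L - D: 10+28+19+18+29+11+25 = 140
D - Z - F - B - L - C - V - D: 10+28+19+4+22+29+31 = 143
D - Z - F - B - L - V - C - D: 10+28+19+4+11+29+15 = 116
D - Z - F - B - V - C - L - D: 10+28+19+15+29+22+25 = 148
D - Z - F - B - V - L - C - D: 10+28+19+15+11+22+15 = 120
D - Z - F - C - B - L - V - D: 10+28+33+18+4+11+31 = 135
D - Z - F - C - B - V - L - D: 10+28+33+18+15+11+25 = 140
… (352 more)
D - Z - C - B - L - F - V - D: 10+5+18+4+15+4+31 = 87  ← best
The minimum is 87.
One optimal route: D → Z → C → B → L → F → V → D (or its reverse).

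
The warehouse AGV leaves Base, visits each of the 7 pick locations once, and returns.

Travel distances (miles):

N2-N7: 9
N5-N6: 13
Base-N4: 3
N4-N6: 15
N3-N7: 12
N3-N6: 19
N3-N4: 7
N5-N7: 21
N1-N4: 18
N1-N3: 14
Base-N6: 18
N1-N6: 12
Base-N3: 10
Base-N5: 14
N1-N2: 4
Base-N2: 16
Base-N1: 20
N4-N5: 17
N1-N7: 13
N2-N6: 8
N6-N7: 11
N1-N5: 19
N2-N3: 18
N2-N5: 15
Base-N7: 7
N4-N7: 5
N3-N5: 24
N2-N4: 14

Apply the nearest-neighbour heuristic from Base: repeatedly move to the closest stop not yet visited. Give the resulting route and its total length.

From Base: distances to unvisited — N4=3, N7=7, N3=10, N5=14, N2=16, N6=18, N1=20. Nearest is N4 (3).
From N4: distances to unvisited — N7=5, N3=7, N2=14, N6=15, N5=17, N1=18. Nearest is N7 (5).
From N7: distances to unvisited — N2=9, N6=11, N3=12, N1=13, N5=21. Nearest is N2 (9).
From N2: distances to unvisited — N1=4, N6=8, N5=15, N3=18. Nearest is N1 (4).
From N1: distances to unvisited — N6=12, N3=14, N5=19. Nearest is N6 (12).
From N6: distances to unvisited — N5=13, N3=19. Nearest is N5 (13).
From N5: distances to unvisited — N3=24. Nearest is N3 (24).
Return N3→Base: 10.
Total = 3 + 5 + 9 + 4 + 12 + 13 + 24 + 10 = 80.

Nearest-neighbour total = 80 miles; route Base → N4 → N7 → N2 → N1 → N6 → N5 → N3 → Base.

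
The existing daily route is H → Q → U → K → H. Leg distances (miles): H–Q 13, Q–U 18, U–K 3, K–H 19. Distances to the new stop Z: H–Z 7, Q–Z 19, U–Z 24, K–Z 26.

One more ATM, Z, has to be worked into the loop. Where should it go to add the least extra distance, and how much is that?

Adding 13 miles by placing Z on the H–Q leg.

Insertion cost between consecutive stops i–j is d(i,Z) + d(Z,j) − d(i,j):
  between H and Q: 7 + 19 − 13 = 13
  between Q and U: 19 + 24 − 18 = 25
  between U and K: 24 + 26 − 3 = 47
  between K and H: 26 + 7 − 19 = 14
Cheapest insertion is between H and Q, adding 13.
New total = 53 + 13 = 66.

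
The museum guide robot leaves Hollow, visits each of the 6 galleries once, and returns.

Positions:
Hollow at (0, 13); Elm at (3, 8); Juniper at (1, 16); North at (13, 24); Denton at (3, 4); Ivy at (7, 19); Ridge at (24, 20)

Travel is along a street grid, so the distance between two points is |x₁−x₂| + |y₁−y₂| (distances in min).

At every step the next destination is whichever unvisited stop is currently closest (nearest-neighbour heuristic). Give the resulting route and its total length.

At Hollow the remaining stops are Juniper 4, Elm 8, Denton 12, Ivy 13, North 24, Ridge 31; go to Juniper.
At Juniper the remaining stops are Ivy 9, Elm 10, Denton 14, North 20, Ridge 27; go to Ivy.
At Ivy the remaining stops are North 11, Elm 15, Ridge 18, Denton 19; go to North.
At North the remaining stops are Ridge 15, Elm 26, Denton 30; go to Ridge.
At Ridge the remaining stops are Elm 33, Denton 37; go to Elm.
At Elm the remaining stops are Denton 4; go to Denton.
Return Denton→Hollow: 12.
Total = 4 + 9 + 11 + 15 + 33 + 4 + 12 = 88.

Total distance 88 min via the nearest-neighbour route Hollow → Juniper → Ivy → North → Ridge → Elm → Denton → Hollow.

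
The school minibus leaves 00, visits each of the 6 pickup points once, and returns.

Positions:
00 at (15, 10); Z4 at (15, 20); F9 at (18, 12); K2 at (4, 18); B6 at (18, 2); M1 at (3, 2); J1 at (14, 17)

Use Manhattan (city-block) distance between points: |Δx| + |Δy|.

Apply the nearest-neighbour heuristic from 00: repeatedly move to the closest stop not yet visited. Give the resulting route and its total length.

From 00: distances to unvisited — F9=5, J1=8, Z4=10, B6=11, K2=19, M1=20. Nearest is F9 (5).
From F9: distances to unvisited — J1=9, B6=10, Z4=11, K2=20, M1=25. Nearest is J1 (9).
From J1: distances to unvisited — Z4=4, K2=11, B6=19, M1=26. Nearest is Z4 (4).
From Z4: distances to unvisited — K2=13, B6=21, M1=30. Nearest is K2 (13).
From K2: distances to unvisited — M1=17, B6=30. Nearest is M1 (17).
From M1: distances to unvisited — B6=15. Nearest is B6 (15).
Return B6→00: 11.
Total = 5 + 9 + 4 + 13 + 17 + 15 + 11 = 74.

Total distance 74 via the nearest-neighbour route 00 → F9 → J1 → Z4 → K2 → M1 → B6 → 00.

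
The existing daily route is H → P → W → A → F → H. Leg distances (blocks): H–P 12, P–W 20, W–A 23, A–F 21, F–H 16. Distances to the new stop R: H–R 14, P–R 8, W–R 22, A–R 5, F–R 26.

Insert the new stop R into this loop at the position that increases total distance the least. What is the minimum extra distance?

+4 blocks — insert R between W and A.

Insertion cost between consecutive stops i–j is d(i,R) + d(R,j) − d(i,j):
  between H and P: 14 + 8 − 12 = 10
  between P and W: 8 + 22 − 20 = 10
  between W and A: 22 + 5 − 23 = 4
  between A and F: 5 + 26 − 21 = 10
  between F and H: 26 + 14 − 16 = 24
Cheapest insertion is between W and A, adding 4.
New total = 92 + 4 = 96.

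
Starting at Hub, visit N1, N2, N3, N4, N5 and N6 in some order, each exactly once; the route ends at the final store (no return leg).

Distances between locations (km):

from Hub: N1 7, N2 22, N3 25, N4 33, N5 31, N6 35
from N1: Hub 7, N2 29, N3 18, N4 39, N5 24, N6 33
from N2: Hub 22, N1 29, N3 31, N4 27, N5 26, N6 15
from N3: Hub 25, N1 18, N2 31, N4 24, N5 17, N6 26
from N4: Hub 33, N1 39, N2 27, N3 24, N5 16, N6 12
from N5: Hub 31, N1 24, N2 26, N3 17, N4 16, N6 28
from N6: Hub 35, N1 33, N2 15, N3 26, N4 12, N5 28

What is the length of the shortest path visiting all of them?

Minimum one-way distance = 85 km.

There are 6! = 720 possible orderings.
Hub → N1 → N2 → N3 → N4 → N5 → N6: 7+29+31+24+16+28 = 135
Hub → N1 → N2 → N3 → N4 → N6 → N5: 7+29+31+24+12+28 = 131
Hub → N1 → N2 → N3 → N5 → N4 → N6: 7+29+31+17+16+12 = 112
Hub → N1 → N2 → N3 → N5 → N6 → N4: 7+29+31+17+28+12 = 124
Hub → N1 → N2 → N3 → N6 → N4 → N5: 7+29+31+26+12+16 = 121
Hub → N1 → N2 → N3 → N6 → N5 → N4: 7+29+31+26+28+16 = 137
Hub → N1 → N2 → N4 → N3 → N5 → N6: 7+29+27+24+17+28 = 132
Hub → N1 → N2 → N4 → N3 → N6 → N5: 7+29+27+24+26+28 = 141
… (712 more)
Hub → N1 → N3 → N5 → N4 → N6 → N2: 7+18+17+16+12+15 = 85  ← best
The minimum is 85.
One shortest path: Hub → N1 → N3 → N5 → N4 → N6 → N2.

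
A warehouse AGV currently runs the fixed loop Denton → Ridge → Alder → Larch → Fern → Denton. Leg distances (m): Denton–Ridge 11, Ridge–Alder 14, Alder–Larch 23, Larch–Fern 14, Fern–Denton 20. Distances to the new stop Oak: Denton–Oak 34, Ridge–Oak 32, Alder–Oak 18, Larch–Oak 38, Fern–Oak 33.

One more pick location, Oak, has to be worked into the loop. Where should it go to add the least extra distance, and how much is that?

+33 m — insert Oak between Alder and Larch.

Insertion cost between consecutive stops i–j is d(i,Oak) + d(Oak,j) − d(i,j):
  between Denton and Ridge: 34 + 32 − 11 = 55
  between Ridge and Alder: 32 + 18 − 14 = 36
  between Alder and Larch: 18 + 38 − 23 = 33
  between Larch and Fern: 38 + 33 − 14 = 57
  between Fern and Denton: 33 + 34 − 20 = 47
Cheapest insertion is between Alder and Larch, adding 33.
New total = 82 + 33 = 115.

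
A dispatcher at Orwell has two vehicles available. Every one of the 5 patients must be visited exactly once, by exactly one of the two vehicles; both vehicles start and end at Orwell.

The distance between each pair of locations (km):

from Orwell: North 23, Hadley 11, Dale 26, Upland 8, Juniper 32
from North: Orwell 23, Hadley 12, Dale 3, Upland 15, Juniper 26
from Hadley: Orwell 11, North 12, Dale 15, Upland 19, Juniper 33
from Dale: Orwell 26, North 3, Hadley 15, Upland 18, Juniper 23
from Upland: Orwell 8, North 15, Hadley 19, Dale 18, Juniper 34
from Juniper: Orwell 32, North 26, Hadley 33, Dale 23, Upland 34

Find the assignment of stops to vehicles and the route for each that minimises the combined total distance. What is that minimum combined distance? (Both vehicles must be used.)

97 km — the smallest possible combined total.

There are 2^4 − 1 = 15 ways to divide the 5 stops into two non-empty groups. For each, the best each vehicle can do is its own shortest tour through its group:
  {North} + {Hadley, Dale, Upland, Juniper}: 46 + 91 = 137
  {Hadley} + {North, Dale, Upland, Juniper}: 22 + 81 = 103
  {North, Hadley} + {Dale, Upland, Juniper}: 46 + 81 = 127
  {Dale} + {North, Hadley, Upland, Juniper}: 52 + 91 = 143
  {North, Dale} + {Hadley, Upland, Juniper}: 52 + 86 = 138
  {Hadley, Dale} + {North, Upland, Juniper}: 52 + 81 = 133
  … (15 splits in total)
  {Upland} + {North, Hadley, Dale, Juniper}: 16 + 81 = 97  ← best
Best: vehicle 1 Orwell → Upland → Orwell = 16; vehicle 2 Orwell → Hadley → North → Dale → Juniper → Orwell = 81; combined 97.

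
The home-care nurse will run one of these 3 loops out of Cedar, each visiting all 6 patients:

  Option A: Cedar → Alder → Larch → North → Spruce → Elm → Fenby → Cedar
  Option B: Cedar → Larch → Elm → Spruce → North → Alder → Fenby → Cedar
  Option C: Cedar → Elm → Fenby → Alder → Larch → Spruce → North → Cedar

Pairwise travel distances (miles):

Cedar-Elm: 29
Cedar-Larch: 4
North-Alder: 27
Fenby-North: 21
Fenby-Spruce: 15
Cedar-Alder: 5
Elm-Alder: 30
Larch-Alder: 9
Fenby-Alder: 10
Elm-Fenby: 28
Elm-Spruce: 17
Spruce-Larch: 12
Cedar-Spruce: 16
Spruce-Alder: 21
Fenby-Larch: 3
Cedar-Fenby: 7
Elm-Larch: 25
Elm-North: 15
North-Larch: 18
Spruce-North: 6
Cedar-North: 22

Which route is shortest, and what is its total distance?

90 miles — Option A is the shortest.

Option A: 5 + 9 + 18 + 6 + 17 + 28 + 7 = 90
Option B: 4 + 25 + 17 + 6 + 27 + 10 + 7 = 96
Option C: 29 + 28 + 10 + 9 + 12 + 6 + 22 = 116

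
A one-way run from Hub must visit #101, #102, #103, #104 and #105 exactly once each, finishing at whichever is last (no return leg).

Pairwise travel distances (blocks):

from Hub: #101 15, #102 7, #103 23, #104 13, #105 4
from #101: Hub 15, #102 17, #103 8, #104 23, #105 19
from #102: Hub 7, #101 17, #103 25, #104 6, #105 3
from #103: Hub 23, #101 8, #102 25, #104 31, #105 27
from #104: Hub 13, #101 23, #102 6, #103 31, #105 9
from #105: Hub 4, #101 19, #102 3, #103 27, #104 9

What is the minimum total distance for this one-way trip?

Shortest open route: 44 blocks.

There are 5! = 120 possible orderings.
Hub - #101 - #102 - #103 - #104 - #105: 15+17+25+31+9 = 97
Hub - #101 - #102 - #103 - #105 - #104: 15+17+25+27+9 = 93
Hub - #101 - #102 - #104 - #103 - #105: 15+17+6+31+27 = 96
Hub - #101 - #102 - #104 - #105 - #103: 15+17+6+9+27 = 74
Hub - #101 - #102 - #105 - #103 - #104: 15+17+3+27+31 = 93
Hub - #101 - #102 - #105 - #104 - #103: 15+17+3+9+31 = 75
Hub - #101 - #103 - #102 - #104 - #105: 15+8+25+6+9 = 63
Hub - #101 - #103 - #102 - #105 - #104: 15+8+25+3+9 = 60
Hub - #101 - #103 - #104 - #102 - #105: 15+8+31+6+3 = 63
Hub - #101 - #103 - #104 - #105 - #102: 15+8+31+9+3 = 66
Hub - #101 - #103 - #105 - #102 - #104: 15+8+27+3+6 = 59
Hub - #101 - #103 - #105 - #104 - #102: 15+8+27+9+6 = 65
Hub - #101 - #104 - #102 - #103 - #105: 15+23+6+25+27 = 96
Hub - #101 - #104 - #102 - #105 - #103: 15+23+6+3+27 = 74
… (106 more)
Hub - #105 - #102 - #104 - #101 - #103: 4+3+6+23+8 = 44  ← best
The minimum is 44.
One shortest path: Hub → #105 → #102 → #104 → #101 → #103.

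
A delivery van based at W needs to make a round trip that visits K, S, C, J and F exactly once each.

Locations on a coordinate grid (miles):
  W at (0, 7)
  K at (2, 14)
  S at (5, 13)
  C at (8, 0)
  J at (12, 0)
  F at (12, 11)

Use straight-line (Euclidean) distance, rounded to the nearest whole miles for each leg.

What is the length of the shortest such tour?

There are 60 distinct closed tours to check (reversals are equivalent).
W → K → S → C → J → F → W: 7+3+13+4+11+13 = 51
W → K → S → C → F → J → W: 7+3+13+12+11+14 = 60
W → K → S → J → C → F → W: 7+3+15+4+12+13 = 54
W → K → S → J → F → C → W: 7+3+15+11+12+11 = 59
W → K → S → F → C → J → W: 7+3+7+12+4+14 = 47
W → K → S → F → J → C → W: 7+3+7+11+4+11 = 43
W → K → C → S → J → F → W: 7+15+13+15+11+13 = 74
W → K → C → S → F → J → W: 7+15+13+7+11+14 = 67
W → K → C → J → S → F → W: 7+15+4+15+7+13 = 61
W → K → C → J → F → S → W: 7+15+4+11+7+8 = 52
W → K → C → F → S → J → W: 7+15+12+7+15+14 = 70
W → K → C → F → J → S → W: 7+15+12+11+15+8 = 68
W → K → J → S → C → F → W: 7+17+15+13+12+13 = 77
W → K → J → S → F → C → W: 7+17+15+7+12+11 = 69
… (46 more)
The minimum is 43.
One optimal route: W → K → S → F → J → C → W (or its reverse).

Minimum total distance: 43 miles.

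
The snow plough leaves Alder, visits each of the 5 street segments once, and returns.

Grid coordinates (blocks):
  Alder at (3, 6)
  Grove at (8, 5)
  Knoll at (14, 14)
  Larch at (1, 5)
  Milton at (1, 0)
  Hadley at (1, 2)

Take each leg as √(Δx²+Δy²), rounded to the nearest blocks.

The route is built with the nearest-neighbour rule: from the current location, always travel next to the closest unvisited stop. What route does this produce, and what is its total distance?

Alder → [Larch:2 / Hadley:4 / Grove:5 / Milton:6 / Knoll:14] → Larch (2)
Larch → [Hadley:3 / Milton:5 / Grove:7 / Knoll:16] → Hadley (3)
Hadley → [Milton:2 / Grove:8 / Knoll:18] → Milton (2)
Milton → [Grove:9 / Knoll:19] → Grove (9)
Grove → [Knoll:11] → Knoll (11)
Return Knoll→Alder: 14.
Total = 2 + 3 + 2 + 9 + 11 + 14 = 41.

Total distance 41 blocks via the nearest-neighbour route Alder → Larch → Hadley → Milton → Grove → Knoll → Alder.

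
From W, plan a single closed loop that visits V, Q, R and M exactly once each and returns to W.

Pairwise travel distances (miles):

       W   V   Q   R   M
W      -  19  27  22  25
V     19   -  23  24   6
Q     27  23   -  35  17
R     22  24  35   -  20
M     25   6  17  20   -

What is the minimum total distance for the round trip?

With 4 stops there are 4!/2 = 12 distinct round trips (a route and its reverse cost the same).
W→V→Q→R→M→W: 19+23+35+20+25 = 122
W→V→Q→M→R→W: 19+23+17+20+22 = 101
W→V→R→Q→M→W: 19+24+35+17+25 = 120
W→V→R→M→Q→W: 19+24+20+17+27 = 107
W→V→M→Q→R→W: 19+6+17+35+22 = 99
W→V→M→R→Q→W: 19+6+20+35+27 = 107
W→Q→V→R→M→W: 27+23+24+20+25 = 119
W→Q→V→M→R→W: 27+23+6+20+22 = 98
W→Q→R→V→M→W: 27+35+24+6+25 = 117
W→Q→M→V→R→W: 27+17+6+24+22 = 96
W→R→V→Q→M→W: 22+24+23+17+25 = 111
W→R→Q→V→M→W: 22+35+23+6+25 = 111
The minimum is 96.
One optimal route: W → Q → M → V → R → W (or its reverse).

96 miles — the shortest possible round trip.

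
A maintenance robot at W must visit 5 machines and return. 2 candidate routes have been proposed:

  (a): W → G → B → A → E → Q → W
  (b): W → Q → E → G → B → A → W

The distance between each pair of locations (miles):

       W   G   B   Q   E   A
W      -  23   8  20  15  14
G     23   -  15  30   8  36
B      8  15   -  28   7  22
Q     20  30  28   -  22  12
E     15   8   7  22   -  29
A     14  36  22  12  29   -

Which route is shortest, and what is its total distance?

(a): 23 + 15 + 22 + 29 + 22 + 20 = 131
(b): 20 + 22 + 8 + 15 + 22 + 14 = 101

101 miles — (b) is the shortest.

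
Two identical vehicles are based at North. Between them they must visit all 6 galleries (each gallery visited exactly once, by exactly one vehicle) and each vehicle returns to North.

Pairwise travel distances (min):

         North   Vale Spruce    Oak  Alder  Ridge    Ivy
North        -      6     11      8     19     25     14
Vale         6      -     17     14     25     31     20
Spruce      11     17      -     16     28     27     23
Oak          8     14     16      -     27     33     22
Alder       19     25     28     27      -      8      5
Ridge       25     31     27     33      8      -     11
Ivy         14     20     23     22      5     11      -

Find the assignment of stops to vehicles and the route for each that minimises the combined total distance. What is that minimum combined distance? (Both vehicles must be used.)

Try each way of splitting the stops between the two vehicles (each non-empty) and, for each split, find the best tour for each vehicle:
  {Vale} + {Spruce, Oak, Alder, Ridge, Ivy}: 12 + 78 = 90
  {Spruce} + {Vale, Oak, Alder, Ridge, Ivy}: 22 + 80 = 102
  {Vale, Spruce} + {Oak, Alder, Ridge, Ivy}: 34 + 68 = 102
  {Oak} + {Vale, Spruce, Alder, Ridge, Ivy}: 16 + 77 = 93
  {Vale, Oak} + {Spruce, Alder, Ridge, Ivy}: 28 + 65 = 93
  {Spruce, Oak} + {Vale, Alder, Ridge, Ivy}: 35 + 64 = 99
  … (31 splits in total)
Best: vehicle 1 North → Vale → North = 12; vehicle 2 North → Oak → Spruce → Ridge → Alder → Ivy → North = 78; combined 90.

Minimum combined distance: 90 min.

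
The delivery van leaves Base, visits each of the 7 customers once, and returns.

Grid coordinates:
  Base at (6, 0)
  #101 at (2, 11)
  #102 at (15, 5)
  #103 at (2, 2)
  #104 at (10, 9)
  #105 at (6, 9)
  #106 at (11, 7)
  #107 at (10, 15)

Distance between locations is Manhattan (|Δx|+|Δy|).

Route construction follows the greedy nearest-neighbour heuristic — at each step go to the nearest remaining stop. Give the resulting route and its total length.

Nearest-neighbour total = 68; route Base → #103 → #101 → #105 → #104 → #106 → #102 → #107 → Base.

At Base the remaining stops are #103 6, #105 9, #106 12, #104 13, #102 14, #101 15, #107 19; go to #103.
At #103 the remaining stops are #101 9, #105 11, #106 14, #104 15, #102 16, #107 21; go to #101.
At #101 the remaining stops are #105 6, #104 10, #107 12, #106 13, #102 19; go to #105.
At #105 the remaining stops are #104 4, #106 7, #107 10, #102 13; go to #104.
At #104 the remaining stops are #106 3, #107 6, #102 9; go to #106.
At #106 the remaining stops are #102 6, #107 9; go to #102.
At #102 the remaining stops are #107 15; go to #107.
Return #107→Base: 19.
Total = 6 + 9 + 6 + 4 + 3 + 6 + 15 + 19 = 68.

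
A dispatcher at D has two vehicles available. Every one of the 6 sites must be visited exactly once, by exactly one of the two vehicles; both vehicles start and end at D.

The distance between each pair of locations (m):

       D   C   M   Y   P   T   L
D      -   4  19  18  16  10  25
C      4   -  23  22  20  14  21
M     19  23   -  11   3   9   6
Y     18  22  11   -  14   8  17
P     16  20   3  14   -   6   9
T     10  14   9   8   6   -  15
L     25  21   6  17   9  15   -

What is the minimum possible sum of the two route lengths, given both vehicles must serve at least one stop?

Try each way of splitting the stops between the two vehicles (each non-empty) and, for each split, find the best tour for each vehicle:
  {C} + {M, Y, P, T, L}: 8 + 60 = 68
  {M} + {C, Y, P, T, L}: 38 + 66 = 104
  {C, M} + {Y, P, T, L}: 46 + 60 = 106
  {Y} + {C, M, P, T, L}: 36 + 50 = 86
  {C, Y} + {M, P, T, L}: 44 + 50 = 94
  {M, Y} + {C, P, T, L}: 48 + 50 = 98
  … (31 splits in total)
Best: vehicle 1 D → C → D = 8; vehicle 2 D → Y → M → L → P → T → D = 60; combined 68.

68 m — the smallest possible combined total.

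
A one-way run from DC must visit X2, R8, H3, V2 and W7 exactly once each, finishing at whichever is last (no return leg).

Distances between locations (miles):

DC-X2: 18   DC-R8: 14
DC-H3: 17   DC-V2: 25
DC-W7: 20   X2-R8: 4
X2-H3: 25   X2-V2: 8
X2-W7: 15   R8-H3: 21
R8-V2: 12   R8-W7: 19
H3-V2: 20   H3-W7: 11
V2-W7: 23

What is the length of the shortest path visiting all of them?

Shortest open route: 57 miles.

There are 5! = 120 possible orderings.
DC - X2 - R8 - H3 - V2 - W7: 18+4+21+20+23 = 86
DC - X2 - R8 - H3 - W7 - V2: 18+4+21+11+23 = 77
DC - X2 - R8 - V2 - H3 - W7: 18+4+12+20+11 = 65
DC - X2 - R8 - V2 - W7 - H3: 18+4+12+23+11 = 68
DC - X2 - R8 - W7 - H3 - V2: 18+4+19+11+20 = 72
DC - X2 - R8 - W7 - V2 - H3: 18+4+19+23+20 = 84
DC - X2 - H3 - R8 - V2 - W7: 18+25+21+12+23 = 99
DC - X2 - H3 - R8 - W7 - V2: 18+25+21+19+23 = 106
DC - X2 - H3 - V2 - R8 - W7: 18+25+20+12+19 = 94
DC - X2 - H3 - V2 - W7 - R8: 18+25+20+23+19 = 105
DC - X2 - H3 - W7 - R8 - V2: 18+25+11+19+12 = 85
DC - X2 - H3 - W7 - V2 - R8: 18+25+11+23+12 = 89
DC - X2 - V2 - R8 - H3 - W7: 18+8+12+21+11 = 70
DC - X2 - V2 - R8 - W7 - H3: 18+8+12+19+11 = 68
… (106 more)
DC - R8 - X2 - V2 - H3 - W7: 14+4+8+20+11 = 57  ← best
The minimum is 57.
One shortest path: DC → R8 → X2 → V2 → H3 → W7.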